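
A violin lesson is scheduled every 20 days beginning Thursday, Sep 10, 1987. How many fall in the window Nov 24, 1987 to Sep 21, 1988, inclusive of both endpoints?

Occurrences land 20·i days after Sep 10, 1987 for i = 0, 1, 2, …
Nov 24, 1987 is 75 days after the start; 75 ÷ 20 = 3 remainder 15; since the remainder is 15, round up to i = 4. First occurrence in the window: #5 on Nov 29, 1987 (4×20 = 80 days in).
Sep 21, 1988 is 377 days after the start; 377 ÷ 20 = 18 remainder 17. Last occurrence in the window: #19 on Sep 4, 1988.
Occurrences #5 through #19: 15 in total.

15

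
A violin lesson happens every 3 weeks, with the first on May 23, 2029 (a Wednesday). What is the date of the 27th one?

The 27th occurrence is 26 intervals after the first: 26 × 21 = 546 days after May 23, 2029.
May has 31 days — 8 days to the end of May leaves 538.
From end of May to end of 2029 is 214 days (324 left).
Jan has 31 days (293 left).
Feb has 28 days (265 left).
Mar has 31 days (234 left).
Apr has 30 days (204 left).
May has 31 days (173 left).
Jun has 30 days (143 left).
Jul has 31 days (112 left).
Aug has 31 days (81 left).
Sep has 30 days (51 left).
Oct has 31 days (20 left).
20 days into Nov → Nov 20, 2030.

Nov 20, 2030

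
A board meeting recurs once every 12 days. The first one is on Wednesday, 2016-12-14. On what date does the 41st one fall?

The 41st occurrence is 40 intervals after the first: 40 × 12 = 480 days after 2016-12-14.
December has 31 days — 17 days to the end of December leaves 463.
2017 has 365 days (98 left).
January has 31 days (67 left).
February has 28 days (39 left).
March has 31 days (8 left).
8 days into April → 2018-04-08.

2018-04-08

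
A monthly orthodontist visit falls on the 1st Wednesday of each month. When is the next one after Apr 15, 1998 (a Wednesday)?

Apr 1998 starts on a Wednesday, so its 1st Wednesday is Apr 1, 1998.
That is not after Apr 15, 1998, so look at May 1998.
May 1998 starts on a Friday, so its 1st Wednesday is May 6, 1998 (5 days in).

May 6, 1998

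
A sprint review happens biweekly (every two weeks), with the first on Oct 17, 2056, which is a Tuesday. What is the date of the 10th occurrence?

Feb 20, 2057

The 10th occurrence is 9 intervals after the first: 9 × 14 = 126 days after Oct 17, 2056.
Oct has 31 days — 14 days to the end of Oct leaves 112.
Nov has 30 days (82 left).
Dec has 31 days (51 left).
Jan has 31 days (20 left).
20 days into Feb → Feb 20, 2057.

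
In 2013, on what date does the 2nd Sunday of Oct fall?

Oct 13, 2013

Oct 2013 begins on a Tuesday, so the first Sunday is Oct 6 (5 days later).
The 2nd Sunday is 1 weeks later: 6 + 7 = 13.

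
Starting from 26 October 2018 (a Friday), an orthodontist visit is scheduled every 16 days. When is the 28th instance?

1 January 2020

The 28th occurrence is 27 intervals after the first: 27 × 16 = 432 days after 26 October 2018.
October has 31 days — 5 days to the end of October leaves 427.
From end of October to end of 2018 is 61 days (366 left).
2019 has 365 days (1 left).
1 day into January → 1 January 2020.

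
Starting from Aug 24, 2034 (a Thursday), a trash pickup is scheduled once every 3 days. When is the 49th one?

The 49th occurrence is 48 intervals after the first: 48 × 3 = 144 days after Aug 24, 2034.
Aug has 31 days — 7 days to the end of Aug leaves 137.
Sep has 30 days (107 left).
Oct has 31 days (76 left).
Nov has 30 days (46 left).
Dec has 31 days (15 left).
15 days into Jan → Jan 15, 2035.

Jan 15, 2035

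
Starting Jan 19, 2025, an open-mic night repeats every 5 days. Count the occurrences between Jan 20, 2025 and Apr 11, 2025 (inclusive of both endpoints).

16

Occurrences land 5·i days after Jan 19, 2025 for i = 0, 1, 2, …
Jan 20, 2025 is 1 day after the start; 1 ÷ 5 = 0 remainder 1; since the remainder is 1, round up to i = 1. First occurrence in the window: #2 on Jan 24, 2025 (1×5 = 5 days in).
Apr 11, 2025 is 82 days after the start; 82 ÷ 5 = 16 remainder 2. Last occurrence in the window: #17 on Apr 9, 2025.
Occurrences #2 through #17: 16 in total.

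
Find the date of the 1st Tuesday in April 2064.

April 2064 begins on a Tuesday, so the first Tuesday is April 1.

April 1, 2064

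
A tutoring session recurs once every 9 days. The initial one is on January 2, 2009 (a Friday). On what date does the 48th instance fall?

The 48th occurrence is 47 intervals after the first: 47 × 9 = 423 days after January 2, 2009.
January has 31 days — 29 days to the end of January leaves 394.
February has 28 days (366 left).
March has 31 days (335 left).
April has 30 days (305 left).
May has 31 days (274 left).
June has 30 days (244 left).
July has 31 days (213 left).
August has 31 days (182 left).
September has 30 days (152 left).
October has 31 days (121 left).
November has 30 days (91 left).
December has 31 days (60 left).
January has 31 days (29 left).
February has 28 days (1 left).
1 day into March → March 1, 2010.

March 1, 2010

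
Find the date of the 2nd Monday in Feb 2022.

Feb 14, 2022

The first Monday of Feb 2022 is Feb 7.
The 2nd Monday is 1 weeks later: 7 + 7 = 14.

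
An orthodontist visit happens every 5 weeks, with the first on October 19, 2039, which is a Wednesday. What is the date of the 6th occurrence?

April 11, 2040

The 6th occurrence is 5 intervals after the first: 5 × 35 = 175 days after October 19, 2039.
October has 31 days — 12 days to the end of October leaves 163.
November has 30 days (133 left).
December has 31 days (102 left).
January has 31 days (71 left).
February has 29 days (42 left).
March has 31 days (11 left).
11 days into April → April 11, 2040.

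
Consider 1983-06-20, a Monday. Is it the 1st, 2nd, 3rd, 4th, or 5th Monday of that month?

3rd

Day 20 falls in week ⌈20/7⌉ of the month.
Days 1–7 hold the 1st Monday, 8–14 the 2nd, 15–21 the 3rd, 22–28 the 4th, 29–31 the 5th.
20 is in the range for the 3rd.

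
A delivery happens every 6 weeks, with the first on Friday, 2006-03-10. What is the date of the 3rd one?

The 3rd occurrence is 2 intervals after the first: 2 × 42 = 84 days after 2006-03-10.
March has 31 days — 21 days to the end of March leaves 63.
April has 30 days (33 left).
May has 31 days (2 left).
2 days into June → 2006-06-02.

2006-06-02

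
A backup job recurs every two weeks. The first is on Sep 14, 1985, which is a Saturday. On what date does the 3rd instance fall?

The 3rd occurrence is 2 intervals after the first: 2 × 14 = 28 days after Sep 14, 1985.
Sep has 30 days — 16 days to the end of Sep leaves 12.
12 days into Oct → Oct 12, 1985.

Oct 12, 1985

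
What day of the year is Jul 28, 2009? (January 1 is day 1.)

Days in months before Jul: 31 + 28 + 31 + 30 + 31 + 30 = 181.
Plus 28 days into Jul → day 209.

209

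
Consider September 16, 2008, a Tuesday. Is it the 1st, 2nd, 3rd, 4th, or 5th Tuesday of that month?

3rd

Day 16 falls in week ⌈16/7⌉ of the month.
Days 1–7 hold the 1st Tuesday, 8–14 the 2nd, 15–21 the 3rd, 22–28 the 4th, 29–31 the 5th.
16 is in the range for the 3rd.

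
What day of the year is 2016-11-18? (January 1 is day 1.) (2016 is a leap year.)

323

Days in months before November: 31 + 29 + 31 + 30 + 31 + 30 + 31 + 31 + 30 + 31 = 305.
Plus 18 days into November → day 323.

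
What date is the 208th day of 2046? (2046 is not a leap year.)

2046-07-27

January has 31 days (208 − 31 = 177 remain).
February has 28 days (177 − 28 = 149 remain).
March has 31 days (149 − 31 = 118 remain).
April has 30 days (118 − 30 = 88 remain).
May has 31 days (88 − 31 = 57 remain).
June has 30 days (57 − 30 = 27 remain).
27 into July → July 27.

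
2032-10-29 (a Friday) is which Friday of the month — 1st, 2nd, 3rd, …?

5th

Day 29 falls in week ⌈29/7⌉ of the month.
Days 1–7 hold the 1st Friday, 8–14 the 2nd, 15–21 the 3rd, 22–28 the 4th, 29–31 the 5th.
29 is in the range for the 5th.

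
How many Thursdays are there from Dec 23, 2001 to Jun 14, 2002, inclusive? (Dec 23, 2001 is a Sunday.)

25

Dec 23, 2001 is a Sunday; the first Thursday on or after it is Dec 27, 2001 (4 days later).
From Dec 27, 2001 to Jun 14, 2002: 4 + 31 + 28 + 31 + 30 + 31 + 14 = 169 days (rest of Dec, Jan, Feb, Mar, Apr, May, Jun).
169 ÷ 7 = 24 full weeks with remainder 1, so 24 more Thursdays after the first → 25.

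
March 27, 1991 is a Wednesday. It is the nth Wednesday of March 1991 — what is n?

Day 27 falls in week ⌈27/7⌉ of the month.
Days 1–7 hold the 1st Wednesday, 8–14 the 2nd, 15–21 the 3rd, 22–28 the 4th, 29–31 the 5th.
27 is in the range for the 4th.

4th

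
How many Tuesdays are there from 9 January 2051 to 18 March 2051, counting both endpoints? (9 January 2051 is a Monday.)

9 January 2051 is a Monday; the first Tuesday on or after it is 10 January 2051 (1 day later).
From 10 January 2051 to 18 March 2051: 21 + 28 + 18 = 67 days (rest of January, February, March).
67 ÷ 7 = 9 full weeks with remainder 4, so 9 more Tuesdays after the first → 10.

10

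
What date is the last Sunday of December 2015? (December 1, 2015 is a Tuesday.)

December 27, 2015

December 2015 begins on a Tuesday, so the first Sunday is December 6 (5 days later).
December 2015 has 31 days. Adding weeks: 6, 13, 20, 27 — the last one ≤ 31 is the 27th.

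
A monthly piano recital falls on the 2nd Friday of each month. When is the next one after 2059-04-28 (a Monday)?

April 2059 starts on a Tuesday; its first Friday is the 4th, so the 2nd Friday is the 11th — 2059-04-11.
That is not after 2059-04-28, so look at May 2059.
May 2059 starts on a Thursday; its first Friday is the 2nd, so the 2nd Friday is the 9th — 2059-05-09.

2059-05-09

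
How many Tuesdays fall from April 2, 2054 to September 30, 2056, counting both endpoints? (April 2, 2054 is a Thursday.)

April 2, 2054 is a Thursday; the first Tuesday on or after it is April 7, 2054 (5 days later).
From April 7, 2054 to September 30, 2056: 268 + 365 + 274 = 907 days (rest of 2054, 2055, to September 30, 2056 in 2056).
907 ÷ 7 = 129 full weeks with remainder 4, so 129 more Tuesdays after the first → 130.

130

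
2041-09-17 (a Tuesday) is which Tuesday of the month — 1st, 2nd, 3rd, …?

3rd

Day 17 falls in week ⌈17/7⌉ of the month.
Days 1–7 hold the 1st Tuesday, 8–14 the 2nd, 15–21 the 3rd, 22–28 the 4th, 29–31 the 5th.
17 is in the range for the 3rd.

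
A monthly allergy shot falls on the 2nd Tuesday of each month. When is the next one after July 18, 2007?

August 14, 2007

July 2007 starts on a Sunday; its first Tuesday is the 3rd, so the 2nd Tuesday is the 10th — July 10, 2007.
That is not after July 18, 2007, so look at August 2007.
August 2007 starts on a Wednesday; its first Tuesday is the 7th, so the 2nd Tuesday is the 14th — August 14, 2007.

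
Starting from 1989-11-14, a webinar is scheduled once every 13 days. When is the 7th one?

The 7th occurrence is 6 intervals after the first: 6 × 13 = 78 days after 1989-11-14.
November has 30 days — 16 days to the end of November leaves 62.
December has 31 days (31 left).
31 days into January → 1990-01-31.

1990-01-31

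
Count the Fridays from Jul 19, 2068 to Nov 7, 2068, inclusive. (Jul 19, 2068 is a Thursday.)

Jul 19, 2068 is a Thursday; the first Friday on or after it is Jul 20, 2068 (1 day later).
From Jul 20, 2068 to Nov 7, 2068: 11 + 31 + 30 + 31 + 7 = 110 days (rest of Jul, Aug, Sep, Oct, Nov).
110 ÷ 7 = 15 full weeks with remainder 5, so 15 more Fridays after the first → 16.

16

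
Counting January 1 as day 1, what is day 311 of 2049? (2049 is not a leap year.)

January has 31 days (311 − 31 = 280 remain).
February has 28 days (280 − 28 = 252 remain).
March has 31 days (252 − 31 = 221 remain).
April has 30 days (221 − 30 = 191 remain).
May has 31 days (191 − 31 = 160 remain).
June has 30 days (160 − 30 = 130 remain).
July has 31 days (130 − 31 = 99 remain).
August has 31 days (99 − 31 = 68 remain).
September has 30 days (68 − 30 = 38 remain).
October has 31 days (38 − 31 = 7 remain).
7 into November → November 7.

November 7, 2049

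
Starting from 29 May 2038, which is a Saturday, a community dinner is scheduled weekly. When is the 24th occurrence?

6 November 2038

The 24th occurrence is 23 intervals after the first: 23 × 7 = 161 days after 29 May 2038.
May has 31 days — 2 days to the end of May leaves 159.
June has 30 days (129 left).
July has 31 days (98 left).
August has 31 days (67 left).
September has 30 days (37 left).
October has 31 days (6 left).
6 days into November → 6 November 2038.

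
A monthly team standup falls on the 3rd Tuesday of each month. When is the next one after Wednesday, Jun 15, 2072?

Jun 21, 2072

Jun 2072 starts on a Wednesday; its first Tuesday is the 7th, so the 3rd Tuesday is the 21st — Jun 21, 2072.
Jun 21, 2072 is after Jun 15, 2072, so that is the next one.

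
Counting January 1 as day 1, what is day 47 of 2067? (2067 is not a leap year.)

January has 31 days (47 − 31 = 16 remain).
16 into February → February 16.

2067-02-16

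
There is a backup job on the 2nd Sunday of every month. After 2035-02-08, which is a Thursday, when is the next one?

February 2035 starts on a Thursday; its first Sunday is the 4th, so the 2nd Sunday is the 11th — 2035-02-11.
2035-02-11 is after 2035-02-08, so that is the next one.

2035-02-11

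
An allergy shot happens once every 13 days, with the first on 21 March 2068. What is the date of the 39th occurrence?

The 39th occurrence is 38 intervals after the first: 38 × 13 = 494 days after 21 March 2068.
March has 31 days — 10 days to the end of March leaves 484.
From end of March to end of 2068 is 275 days (209 left).
January has 31 days (178 left).
February has 28 days (150 left).
March has 31 days (119 left).
April has 30 days (89 left).
May has 31 days (58 left).
June has 30 days (28 left).
28 days into July → 28 July 2069.

28 July 2069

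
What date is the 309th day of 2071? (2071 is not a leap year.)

5 November 2071

January has 31 days (309 − 31 = 278 remain).
February has 28 days (278 − 28 = 250 remain).
March has 31 days (250 − 31 = 219 remain).
April has 30 days (219 − 30 = 189 remain).
May has 31 days (189 − 31 = 158 remain).
June has 30 days (158 − 30 = 128 remain).
July has 31 days (128 − 31 = 97 remain).
August has 31 days (97 − 31 = 66 remain).
September has 30 days (66 − 30 = 36 remain).
October has 31 days (36 − 31 = 5 remain).
5 into November → November 5.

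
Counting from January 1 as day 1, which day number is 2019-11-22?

Days in months before November: 31 + 28 + 31 + 30 + 31 + 30 + 31 + 31 + 30 + 31 = 304.
Plus 22 days into November → day 326.

326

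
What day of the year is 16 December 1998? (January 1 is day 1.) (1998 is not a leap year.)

350

Days in months before December: 31 + 28 + 31 + 30 + 31 + 30 + 31 + 31 + 30 + 31 + 30 = 334.
Plus 16 days into December → day 350.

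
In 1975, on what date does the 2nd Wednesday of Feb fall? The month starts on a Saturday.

Feb 12, 1975

Feb 1975 begins on a Saturday, so the first Wednesday is Feb 5 (4 days later).
The 2nd Wednesday is 1 weeks later: 5 + 7 = 12.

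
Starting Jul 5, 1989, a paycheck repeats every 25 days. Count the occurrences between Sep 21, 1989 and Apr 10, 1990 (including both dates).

8

Occurrences land 25·i days after Jul 5, 1989 for i = 0, 1, 2, …
Sep 21, 1989 is 78 days after the start; 78 ÷ 25 = 3 remainder 3; since the remainder is 3, round up to i = 4. First occurrence in the window: #5 on Oct 13, 1989 (4×25 = 100 days in).
Apr 10, 1990 is 279 days after the start; 279 ÷ 25 = 11 remainder 4. Last occurrence in the window: #12 on Apr 6, 1990.
Occurrences #5 through #12: 8 in total.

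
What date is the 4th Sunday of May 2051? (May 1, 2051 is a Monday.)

May 2051 begins on a Monday, so the first Sunday is May 7 (6 days later).
The 4th Sunday is 3 weeks later: 7 + 21 = 28.

28 May 2051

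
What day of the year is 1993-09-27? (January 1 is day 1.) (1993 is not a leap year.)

Days in months before September: 31 + 28 + 31 + 30 + 31 + 30 + 31 + 31 = 243.
Plus 27 days into September → day 270.

270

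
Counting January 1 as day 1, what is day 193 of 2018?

2018-07-12

January has 31 days (193 − 31 = 162 remain).
February has 28 days (162 − 28 = 134 remain).
March has 31 days (134 − 31 = 103 remain).
April has 30 days (103 − 30 = 73 remain).
May has 31 days (73 − 31 = 42 remain).
June has 30 days (42 − 30 = 12 remain).
12 into July → July 12.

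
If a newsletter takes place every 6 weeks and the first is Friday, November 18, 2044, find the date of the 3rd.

February 10, 2045

The 3rd occurrence is 2 intervals after the first: 2 × 42 = 84 days after November 18, 2044.
November has 30 days — 12 days to the end of November leaves 72.
December has 31 days (41 left).
January has 31 days (10 left).
10 days into February → February 10, 2045.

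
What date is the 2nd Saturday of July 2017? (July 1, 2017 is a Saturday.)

July 8, 2017

July 2017 begins on a Saturday, so the first Saturday is July 1.
The 2nd Saturday is 1 weeks later: 1 + 7 = 8.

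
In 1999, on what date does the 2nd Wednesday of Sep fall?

The first Wednesday of Sep 1999 is Sep 1.
The 2nd Wednesday is 1 weeks later: 1 + 7 = 8.

Sep 8, 1999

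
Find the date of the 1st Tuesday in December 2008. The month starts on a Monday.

December 2008 begins on a Monday, so the first Tuesday is December 2 (1 day later).

2 December 2008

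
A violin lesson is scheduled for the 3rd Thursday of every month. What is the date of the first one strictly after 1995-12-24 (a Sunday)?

1996-01-18

December 1995 starts on a Friday; its first Thursday is the 7th, so the 3rd Thursday is the 21st — 1995-12-21.
That is not after 1995-12-24, so look at January 1996.
January 1996 starts on a Monday; its first Thursday is the 4th, so the 3rd Thursday is the 18th — 1996-01-18.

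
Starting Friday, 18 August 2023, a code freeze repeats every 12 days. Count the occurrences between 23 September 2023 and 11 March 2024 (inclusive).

15

Occurrences land 12·i days after 18 August 2023 for i = 0, 1, 2, …
23 September 2023 is 36 days after the start; 36 ÷ 12 = 3 remainder 0. First occurrence in the window: #4 on 23 September 2023 (3×12 = 36 days in).
11 March 2024 is 206 days after the start; 206 ÷ 12 = 17 remainder 2. Last occurrence in the window: #18 on 9 March 2024.
Occurrences #4 through #18: 15 in total.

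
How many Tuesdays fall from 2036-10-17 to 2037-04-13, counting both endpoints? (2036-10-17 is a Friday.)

2036-10-17 is a Friday; the first Tuesday on or after it is 2036-10-21 (4 days later).
From 2036-10-21 to 2037-04-13: 10 + 30 + 31 + 31 + 28 + 31 + 13 = 174 days (rest of October, November, December, January, February, March, April).
174 ÷ 7 = 24 full weeks with remainder 6, so 24 more Tuesdays after the first → 25.

25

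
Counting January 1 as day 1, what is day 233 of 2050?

January has 31 days (233 − 31 = 202 remain).
February has 28 days (202 − 28 = 174 remain).
March has 31 days (174 − 31 = 143 remain).
April has 30 days (143 − 30 = 113 remain).
May has 31 days (113 − 31 = 82 remain).
June has 30 days (82 − 30 = 52 remain).
July has 31 days (52 − 31 = 21 remain).
21 into August → August 21.

2050-08-21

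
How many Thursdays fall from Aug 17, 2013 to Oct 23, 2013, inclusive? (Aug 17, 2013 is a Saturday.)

Aug 17, 2013 is a Saturday; the first Thursday on or after it is Aug 22, 2013 (5 days later).
From Aug 22, 2013 to Oct 23, 2013: 9 + 30 + 23 = 62 days (rest of Aug, Sep, Oct).
62 ÷ 7 = 8 full weeks with remainder 6, so 8 more Thursdays after the first → 9.

9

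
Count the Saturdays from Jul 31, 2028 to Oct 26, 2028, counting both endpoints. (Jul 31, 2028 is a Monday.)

12

Jul 31, 2028 is a Monday; the first Saturday on or after it is Aug 5, 2028 (5 days later).
From Aug 5, 2028 to Oct 26, 2028: 26 + 30 + 26 = 82 days (rest of Aug, Sep, Oct).
82 ÷ 7 = 11 full weeks with remainder 5, so 11 more Saturdays after the first → 12.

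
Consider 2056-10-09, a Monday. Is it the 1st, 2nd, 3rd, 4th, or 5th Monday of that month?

Day 9 falls in week ⌈9/7⌉ of the month.
Days 1–7 hold the 1st Monday, 8–14 the 2nd, 15–21 the 3rd, 22–28 the 4th, 29–31 the 5th.
9 is in the range for the 2nd.

2nd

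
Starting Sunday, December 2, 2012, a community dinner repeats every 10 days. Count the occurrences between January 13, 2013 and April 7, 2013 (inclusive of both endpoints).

8

Occurrences land 10·i days after December 2, 2012 for i = 0, 1, 2, …
January 13, 2013 is 42 days after the start; 42 ÷ 10 = 4 remainder 2; since the remainder is 2, round up to i = 5. First occurrence in the window: #6 on January 21, 2013 (5×10 = 50 days in).
April 7, 2013 is 126 days after the start; 126 ÷ 10 = 12 remainder 6. Last occurrence in the window: #13 on April 1, 2013.
Occurrences #6 through #13: 8 in total.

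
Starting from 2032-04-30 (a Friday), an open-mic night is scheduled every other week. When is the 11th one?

The 11th occurrence is 10 intervals after the first: 10 × 14 = 140 days after 2032-04-30.
April has 30 days — 0 days to the end of April leaves 140.
May has 31 days (109 left).
June has 30 days (79 left).
July has 31 days (48 left).
August has 31 days (17 left).
17 days into September → 2032-09-17.

2032-09-17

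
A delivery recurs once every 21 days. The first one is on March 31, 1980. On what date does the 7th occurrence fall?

The 7th occurrence is 6 intervals after the first: 6 × 21 = 126 days after March 31, 1980.
March has 31 days — 0 days to the end of March leaves 126.
April has 30 days (96 left).
May has 31 days (65 left).
June has 30 days (35 left).
July has 31 days (4 left).
4 days into August → August 4, 1980.

August 4, 1980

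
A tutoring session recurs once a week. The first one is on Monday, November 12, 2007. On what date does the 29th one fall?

The 29th occurrence is 28 intervals after the first: 28 × 7 = 196 days after November 12, 2007.
November has 30 days — 18 days to the end of November leaves 178.
December has 31 days (147 left).
January has 31 days (116 left).
February has 29 days (87 left).
March has 31 days (56 left).
April has 30 days (26 left).
26 days into May → May 26, 2008.

May 26, 2008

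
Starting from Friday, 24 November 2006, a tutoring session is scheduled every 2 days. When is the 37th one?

4 February 2007

The 37th occurrence is 36 intervals after the first: 36 × 2 = 72 days after 24 November 2006.
November has 30 days — 6 days to the end of November leaves 66.
December has 31 days (35 left).
January has 31 days (4 left).
4 days into February → 4 February 2007.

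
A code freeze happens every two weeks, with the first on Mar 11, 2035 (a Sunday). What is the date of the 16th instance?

Oct 7, 2035

The 16th occurrence is 15 intervals after the first: 15 × 14 = 210 days after Mar 11, 2035.
Mar has 31 days — 20 days to the end of Mar leaves 190.
Apr has 30 days (160 left).
May has 31 days (129 left).
Jun has 30 days (99 left).
Jul has 31 days (68 left).
Aug has 31 days (37 left).
Sep has 30 days (7 left).
7 days into Oct → Oct 7, 2035.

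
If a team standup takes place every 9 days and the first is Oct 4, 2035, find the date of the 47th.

The 47th occurrence is 46 intervals after the first: 46 × 9 = 414 days after Oct 4, 2035.
Oct has 31 days — 27 days to the end of Oct leaves 387.
Nov has 30 days (357 left).
Dec has 31 days (326 left).
Jan has 31 days (295 left).
Feb has 29 days (266 left).
Mar has 31 days (235 left).
Apr has 30 days (205 left).
May has 31 days (174 left).
Jun has 30 days (144 left).
Jul has 31 days (113 left).
Aug has 31 days (82 left).
Sep has 30 days (52 left).
Oct has 31 days (21 left).
21 days into Nov → Nov 21, 2036.

Nov 21, 2036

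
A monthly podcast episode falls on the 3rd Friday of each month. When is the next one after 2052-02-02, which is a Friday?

February 2052 starts on a Thursday; its first Friday is the 2nd, so the 3rd Friday is the 16th — 2052-02-16.
2052-02-16 is after 2052-02-02, so that is the next one.

2052-02-16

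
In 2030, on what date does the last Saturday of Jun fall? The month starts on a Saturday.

Jun 29, 2030

Jun 2030 begins on a Saturday, so the first Saturday is Jun 1.
Jun 2030 has 30 days. Adding weeks: 1, 8, 15, 22, 29 — the last one ≤ 30 is the 29th.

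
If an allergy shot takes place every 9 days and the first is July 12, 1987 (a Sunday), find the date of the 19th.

The 19th occurrence is 18 intervals after the first: 18 × 9 = 162 days after July 12, 1987.
July has 31 days — 19 days to the end of July leaves 143.
August has 31 days (112 left).
September has 30 days (82 left).
October has 31 days (51 left).
November has 30 days (21 left).
21 days into December → December 21, 1987.

December 21, 1987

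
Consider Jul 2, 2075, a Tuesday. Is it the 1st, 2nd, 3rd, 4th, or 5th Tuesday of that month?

Day 2 falls in week ⌈2/7⌉ of the month.
Days 1–7 hold the 1st Tuesday, 8–14 the 2nd, 15–21 the 3rd, 22–28 the 4th, 29–31 the 5th.
2 is in the range for the 1st.

1st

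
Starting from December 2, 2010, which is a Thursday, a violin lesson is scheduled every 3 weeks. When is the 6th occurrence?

March 17, 2011

The 6th occurrence is 5 intervals after the first: 5 × 21 = 105 days after December 2, 2010.
December has 31 days — 29 days to the end of December leaves 76.
January has 31 days (45 left).
February has 28 days (17 left).
17 days into March → March 17, 2011.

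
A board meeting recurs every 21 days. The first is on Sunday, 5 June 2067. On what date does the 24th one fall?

The 24th occurrence is 23 intervals after the first: 23 × 21 = 483 days after 5 June 2067.
June has 30 days — 25 days to the end of June leaves 458.
From end of June to end of 2067 is 184 days (274 left).
January has 31 days (243 left).
February has 29 days (214 left).
March has 31 days (183 left).
April has 30 days (153 left).
May has 31 days (122 left).
June has 30 days (92 left).
July has 31 days (61 left).
August has 31 days (30 left).
30 days into September → 30 September 2068.

30 September 2068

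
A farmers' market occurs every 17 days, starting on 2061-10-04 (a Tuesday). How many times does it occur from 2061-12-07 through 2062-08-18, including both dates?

15

Occurrences land 17·i days after 2061-10-04 for i = 0, 1, 2, …
2061-12-07 is 64 days after the start; 64 ÷ 17 = 3 remainder 13; since the remainder is 13, round up to i = 4. First occurrence in the window: #5 on 2061-12-11 (4×17 = 68 days in).
2062-08-18 is 318 days after the start; 318 ÷ 17 = 18 remainder 12. Last occurrence in the window: #19 on 2062-08-06.
Occurrences #5 through #19: 15 in total.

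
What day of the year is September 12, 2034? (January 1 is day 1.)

255

Days in months before September: 31 + 28 + 31 + 30 + 31 + 30 + 31 + 31 = 243.
Plus 12 days into September → day 255.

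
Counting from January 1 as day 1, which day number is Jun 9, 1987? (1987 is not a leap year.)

Days in months before Jun: 31 + 28 + 31 + 30 + 31 = 151.
Plus 9 days into Jun → day 160.

160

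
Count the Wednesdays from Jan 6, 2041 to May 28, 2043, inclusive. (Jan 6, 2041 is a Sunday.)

125

Jan 6, 2041 is a Sunday; the first Wednesday on or after it is Jan 9, 2041 (3 days later).
From Jan 9, 2041 to May 28, 2043: 356 + 365 + 148 = 869 days (rest of 2041, 2042, to May 28, 2043 in 2043).
869 ÷ 7 = 124 full weeks with remainder 1, so 124 more Wednesdays after the first → 125.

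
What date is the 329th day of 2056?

January has 31 days (329 − 31 = 298 remain).
February has 29 days (298 − 29 = 269 remain).
March has 31 days (269 − 31 = 238 remain).
April has 30 days (238 − 30 = 208 remain).
May has 31 days (208 − 31 = 177 remain).
June has 30 days (177 − 30 = 147 remain).
July has 31 days (147 − 31 = 116 remain).
August has 31 days (116 − 31 = 85 remain).
September has 30 days (85 − 30 = 55 remain).
October has 31 days (55 − 31 = 24 remain).
24 into November → November 24.

24 November 2056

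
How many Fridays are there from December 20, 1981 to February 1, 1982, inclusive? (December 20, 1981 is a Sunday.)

December 20, 1981 is a Sunday; the first Friday on or after it is December 25, 1981 (5 days later).
From December 25, 1981 to February 1, 1982: 6 + 31 + 1 = 38 days (rest of December, January, February).
38 ÷ 7 = 5 full weeks with remainder 3, so 5 more Fridays after the first → 6.

6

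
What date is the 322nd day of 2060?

17 November 2060

January has 31 days (322 − 31 = 291 remain).
February has 29 days (291 − 29 = 262 remain).
March has 31 days (262 − 31 = 231 remain).
April has 30 days (231 − 30 = 201 remain).
May has 31 days (201 − 31 = 170 remain).
June has 30 days (170 − 30 = 140 remain).
July has 31 days (140 − 31 = 109 remain).
August has 31 days (109 − 31 = 78 remain).
September has 30 days (78 − 30 = 48 remain).
October has 31 days (48 − 31 = 17 remain).
17 into November → November 17.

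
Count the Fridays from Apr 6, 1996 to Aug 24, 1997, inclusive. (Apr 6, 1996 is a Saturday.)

Apr 6, 1996 is a Saturday; the first Friday on or after it is Apr 12, 1996 (6 days later).
From Apr 12, 1996 to Aug 24, 1997: 263 + 236 = 499 days (rest of 1996, to Aug 24, 1997 in 1997).
499 ÷ 7 = 71 full weeks with remainder 2, so 71 more Fridays after the first → 72.

72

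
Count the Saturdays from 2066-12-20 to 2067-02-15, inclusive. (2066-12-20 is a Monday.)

8

2066-12-20 is a Monday; the first Saturday on or after it is 2066-12-25 (5 days later).
From 2066-12-25 to 2067-02-15: 6 + 31 + 15 = 52 days (rest of December, January, February).
52 ÷ 7 = 7 full weeks with remainder 3, so 7 more Saturdays after the first → 8.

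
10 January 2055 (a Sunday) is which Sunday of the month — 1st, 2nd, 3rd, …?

2nd

Day 10 falls in week ⌈10/7⌉ of the month.
Days 1–7 hold the 1st Sunday, 8–14 the 2nd, 15–21 the 3rd, 22–28 the 4th, 29–31 the 5th.
10 is in the range for the 2nd.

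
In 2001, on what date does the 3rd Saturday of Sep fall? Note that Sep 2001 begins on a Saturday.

Sep 2001 begins on a Saturday, so the first Saturday is Sep 1.
The 3rd Saturday is 2 weeks later: 1 + 14 = 15.

Sep 15, 2001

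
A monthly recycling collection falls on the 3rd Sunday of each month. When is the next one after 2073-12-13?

December 2073 starts on a Friday; its first Sunday is the 3rd, so the 3rd Sunday is the 17th — 2073-12-17.
2073-12-17 is after 2073-12-13, so that is the next one.

2073-12-17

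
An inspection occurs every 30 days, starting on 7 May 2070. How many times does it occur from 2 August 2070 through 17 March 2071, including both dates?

8

Occurrences land 30·i days after 7 May 2070 for i = 0, 1, 2, …
2 August 2070 is 87 days after the start; 87 ÷ 30 = 2 remainder 27; since the remainder is 27, round up to i = 3. First occurrence in the window: #4 on 5 August 2070 (3×30 = 90 days in).
17 March 2071 is 314 days after the start; 314 ÷ 30 = 10 remainder 14. Last occurrence in the window: #11 on 3 March 2071.
Occurrences #4 through #11: 8 in total.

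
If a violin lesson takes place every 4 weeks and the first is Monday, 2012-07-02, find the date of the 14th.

2013-07-01

The 14th occurrence is 13 intervals after the first: 13 × 28 = 364 days after 2012-07-02.
July has 31 days — 29 days to the end of July leaves 335.
August has 31 days (304 left).
September has 30 days (274 left).
October has 31 days (243 left).
November has 30 days (213 left).
December has 31 days (182 left).
January has 31 days (151 left).
February has 28 days (123 left).
March has 31 days (92 left).
April has 30 days (62 left).
May has 31 days (31 left).
June has 30 days (1 left).
1 day into July → 2013-07-01.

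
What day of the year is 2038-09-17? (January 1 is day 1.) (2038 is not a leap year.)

260

Days in months before September: 31 + 28 + 31 + 30 + 31 + 30 + 31 + 31 = 243.
Plus 17 days into September → day 260.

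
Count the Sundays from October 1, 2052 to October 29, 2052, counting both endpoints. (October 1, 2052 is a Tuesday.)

4

October 1, 2052 is a Tuesday; the first Sunday on or after it is October 6, 2052 (5 days later).
From October 6, 2052 to October 29, 2052 is 29 − 6 = 23 days.
23 ÷ 7 = 3 full weeks with remainder 2, so 3 more Sundays after the first → 4.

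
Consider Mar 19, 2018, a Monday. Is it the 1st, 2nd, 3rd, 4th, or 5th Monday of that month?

Day 19 falls in week ⌈19/7⌉ of the month.
Days 1–7 hold the 1st Monday, 8–14 the 2nd, 15–21 the 3rd, 22–28 the 4th, 29–31 the 5th.
19 is in the range for the 3rd.

3rd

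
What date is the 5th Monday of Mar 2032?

Mar 2032 begins on a Monday, so the first Monday is Mar 1.
The 5th Monday is 4 weeks later: 1 + 28 = 29.

Mar 29, 2032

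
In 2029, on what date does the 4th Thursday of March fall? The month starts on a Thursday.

March 2029 begins on a Thursday, so the first Thursday is March 1.
The 4th Thursday is 3 weeks later: 1 + 21 = 22.

2029-03-22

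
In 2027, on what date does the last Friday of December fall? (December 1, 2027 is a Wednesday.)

December 2027 begins on a Wednesday, so the first Friday is December 3 (2 days later).
December 2027 has 31 days. Adding weeks: 3, 10, 17, 24, 31 — the last one ≤ 31 is the 31st.

2027-12-31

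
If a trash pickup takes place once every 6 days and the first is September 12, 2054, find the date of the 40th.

May 4, 2055

The 40th occurrence is 39 intervals after the first: 39 × 6 = 234 days after September 12, 2054.
September has 30 days — 18 days to the end of September leaves 216.
October has 31 days (185 left).
November has 30 days (155 left).
December has 31 days (124 left).
January has 31 days (93 left).
February has 28 days (65 left).
March has 31 days (34 left).
April has 30 days (4 left).
4 days into May → May 4, 2055.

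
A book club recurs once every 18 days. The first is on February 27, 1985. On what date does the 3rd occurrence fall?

The 3rd occurrence is 2 intervals after the first: 2 × 18 = 36 days after February 27, 1985.
February has 28 days — 1 day to the end of February leaves 35.
March has 31 days (4 left).
4 days into April → April 4, 1985.

April 4, 1985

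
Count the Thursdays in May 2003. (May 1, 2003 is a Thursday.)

5

May 1, 2003 is a Thursday; the first Thursday on or after it is May 1, 2003.
From May 1, 2003 to May 31, 2003 is 31 − 1 = 30 days.
30 ÷ 7 = 4 full weeks with remainder 2, so 4 more Thursdays after the first → 5.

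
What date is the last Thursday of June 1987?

1987-06-25

June 1987 begins on a Monday, so the first Thursday is June 4 (3 days later).
June 1987 has 30 days. Adding weeks: 4, 11, 18, 25 — the last one ≤ 30 is the 25th.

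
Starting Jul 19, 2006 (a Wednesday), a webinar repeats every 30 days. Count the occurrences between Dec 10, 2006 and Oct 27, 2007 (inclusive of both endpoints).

11

Occurrences land 30·i days after Jul 19, 2006 for i = 0, 1, 2, …
Dec 10, 2006 is 144 days after the start; 144 ÷ 30 = 4 remainder 24; since the remainder is 24, round up to i = 5. First occurrence in the window: #6 on Dec 16, 2006 (5×30 = 150 days in).
Oct 27, 2007 is 465 days after the start; 465 ÷ 30 = 15 remainder 15. Last occurrence in the window: #16 on Oct 12, 2007.
Occurrences #6 through #16: 11 in total.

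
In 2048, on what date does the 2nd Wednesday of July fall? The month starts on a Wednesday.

July 2048 begins on a Wednesday, so the first Wednesday is July 1.
The 2nd Wednesday is 1 weeks later: 1 + 7 = 8.

July 8, 2048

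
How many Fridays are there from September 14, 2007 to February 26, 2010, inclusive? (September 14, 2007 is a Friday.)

September 14, 2007 is a Friday; the first Friday on or after it is September 14, 2007.
From September 14, 2007 to February 26, 2010: 108 + 366 + 365 + 57 = 896 days (rest of 2007, 2008, 2009, to February 26, 2010 in 2010).
896 ÷ 7 = 128 full weeks with remainder 0, so 128 more Fridays after the first → 129.

129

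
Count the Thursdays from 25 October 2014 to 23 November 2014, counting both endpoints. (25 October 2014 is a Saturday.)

25 October 2014 is a Saturday; the first Thursday on or after it is 30 October 2014 (5 days later).
From 30 October 2014 to 23 November 2014: 1 + 23 = 24 days (rest of October, November).
24 ÷ 7 = 3 full weeks with remainder 3, so 3 more Thursdays after the first → 4.

4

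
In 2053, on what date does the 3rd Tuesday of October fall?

The first Tuesday of October 2053 is October 7.
The 3rd Tuesday is 2 weeks later: 7 + 14 = 21.

21 October 2053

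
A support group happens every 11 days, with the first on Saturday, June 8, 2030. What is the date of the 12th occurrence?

The 12th occurrence is 11 intervals after the first: 11 × 11 = 121 days after June 8, 2030.
June has 30 days — 22 days to the end of June leaves 99.
July has 31 days (68 left).
August has 31 days (37 left).
September has 30 days (7 left).
7 days into October → October 7, 2030.

October 7, 2030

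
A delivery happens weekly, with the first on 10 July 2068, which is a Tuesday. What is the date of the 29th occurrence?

22 January 2069

The 29th occurrence is 28 intervals after the first: 28 × 7 = 196 days after 10 July 2068.
July has 31 days — 21 days to the end of July leaves 175.
August has 31 days (144 left).
September has 30 days (114 left).
October has 31 days (83 left).
November has 30 days (53 left).
December has 31 days (22 left).
22 days into January → 22 January 2069.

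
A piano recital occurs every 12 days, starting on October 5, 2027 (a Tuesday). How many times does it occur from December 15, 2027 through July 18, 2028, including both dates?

18

Occurrences land 12·i days after October 5, 2027 for i = 0, 1, 2, …
December 15, 2027 is 71 days after the start; 71 ÷ 12 = 5 remainder 11; since the remainder is 11, round up to i = 6. First occurrence in the window: #7 on December 16, 2027 (6×12 = 72 days in).
July 18, 2028 is 287 days after the start; 287 ÷ 12 = 23 remainder 11. Last occurrence in the window: #24 on July 7, 2028.
Occurrences #7 through #24: 18 in total.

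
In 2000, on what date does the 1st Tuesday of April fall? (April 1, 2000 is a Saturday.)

4 April 2000

April 2000 begins on a Saturday, so the first Tuesday is April 4 (3 days later).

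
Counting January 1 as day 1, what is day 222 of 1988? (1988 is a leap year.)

9 August 1988

January has 31 days (222 − 31 = 191 remain).
February has 29 days (191 − 29 = 162 remain).
March has 31 days (162 − 31 = 131 remain).
April has 30 days (131 − 30 = 101 remain).
May has 31 days (101 − 31 = 70 remain).
June has 30 days (70 − 30 = 40 remain).
July has 31 days (40 − 31 = 9 remain).
9 into August → August 9.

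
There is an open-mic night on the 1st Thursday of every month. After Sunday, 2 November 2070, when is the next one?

6 November 2070

November 2070 starts on a Saturday, so its 1st Thursday is 6 November 2070 (5 days in).
6 November 2070 is after 2 November 2070, so that is the next one.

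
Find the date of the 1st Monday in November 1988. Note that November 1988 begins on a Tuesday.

November 7, 1988

November 1988 begins on a Tuesday, so the first Monday is November 7 (6 days later).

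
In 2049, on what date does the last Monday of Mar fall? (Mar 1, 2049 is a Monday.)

Mar 2049 begins on a Monday, so the first Monday is Mar 1.
Mar 2049 has 31 days. Adding weeks: 1, 8, 15, 22, 29 — the last one ≤ 31 is the 29th.

Mar 29, 2049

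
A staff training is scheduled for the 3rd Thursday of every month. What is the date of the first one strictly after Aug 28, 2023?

Aug 2023 starts on a Tuesday; its first Thursday is the 3rd, so the 3rd Thursday is the 17th — Aug 17, 2023.
That is not after Aug 28, 2023, so look at Sep 2023.
Sep 2023 starts on a Friday; its first Thursday is the 7th, so the 3rd Thursday is the 21st — Sep 21, 2023.

Sep 21, 2023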